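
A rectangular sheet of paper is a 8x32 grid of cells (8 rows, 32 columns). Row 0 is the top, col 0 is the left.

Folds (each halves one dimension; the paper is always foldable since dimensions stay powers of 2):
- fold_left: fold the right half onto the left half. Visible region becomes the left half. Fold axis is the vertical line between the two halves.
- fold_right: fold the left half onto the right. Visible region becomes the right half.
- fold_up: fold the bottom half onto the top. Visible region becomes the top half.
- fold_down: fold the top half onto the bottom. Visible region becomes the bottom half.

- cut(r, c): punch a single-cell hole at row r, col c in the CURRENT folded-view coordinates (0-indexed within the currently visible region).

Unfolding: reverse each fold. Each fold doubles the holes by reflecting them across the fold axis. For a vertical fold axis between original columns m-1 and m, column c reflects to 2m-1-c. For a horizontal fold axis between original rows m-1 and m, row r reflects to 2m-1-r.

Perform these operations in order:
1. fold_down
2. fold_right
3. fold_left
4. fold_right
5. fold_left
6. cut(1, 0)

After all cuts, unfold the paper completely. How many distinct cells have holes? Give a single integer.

Op 1 fold_down: fold axis h@4; visible region now rows[4,8) x cols[0,32) = 4x32
Op 2 fold_right: fold axis v@16; visible region now rows[4,8) x cols[16,32) = 4x16
Op 3 fold_left: fold axis v@24; visible region now rows[4,8) x cols[16,24) = 4x8
Op 4 fold_right: fold axis v@20; visible region now rows[4,8) x cols[20,24) = 4x4
Op 5 fold_left: fold axis v@22; visible region now rows[4,8) x cols[20,22) = 4x2
Op 6 cut(1, 0): punch at orig (5,20); cuts so far [(5, 20)]; region rows[4,8) x cols[20,22) = 4x2
Unfold 1 (reflect across v@22): 2 holes -> [(5, 20), (5, 23)]
Unfold 2 (reflect across v@20): 4 holes -> [(5, 16), (5, 19), (5, 20), (5, 23)]
Unfold 3 (reflect across v@24): 8 holes -> [(5, 16), (5, 19), (5, 20), (5, 23), (5, 24), (5, 27), (5, 28), (5, 31)]
Unfold 4 (reflect across v@16): 16 holes -> [(5, 0), (5, 3), (5, 4), (5, 7), (5, 8), (5, 11), (5, 12), (5, 15), (5, 16), (5, 19), (5, 20), (5, 23), (5, 24), (5, 27), (5, 28), (5, 31)]
Unfold 5 (reflect across h@4): 32 holes -> [(2, 0), (2, 3), (2, 4), (2, 7), (2, 8), (2, 11), (2, 12), (2, 15), (2, 16), (2, 19), (2, 20), (2, 23), (2, 24), (2, 27), (2, 28), (2, 31), (5, 0), (5, 3), (5, 4), (5, 7), (5, 8), (5, 11), (5, 12), (5, 15), (5, 16), (5, 19), (5, 20), (5, 23), (5, 24), (5, 27), (5, 28), (5, 31)]

Answer: 32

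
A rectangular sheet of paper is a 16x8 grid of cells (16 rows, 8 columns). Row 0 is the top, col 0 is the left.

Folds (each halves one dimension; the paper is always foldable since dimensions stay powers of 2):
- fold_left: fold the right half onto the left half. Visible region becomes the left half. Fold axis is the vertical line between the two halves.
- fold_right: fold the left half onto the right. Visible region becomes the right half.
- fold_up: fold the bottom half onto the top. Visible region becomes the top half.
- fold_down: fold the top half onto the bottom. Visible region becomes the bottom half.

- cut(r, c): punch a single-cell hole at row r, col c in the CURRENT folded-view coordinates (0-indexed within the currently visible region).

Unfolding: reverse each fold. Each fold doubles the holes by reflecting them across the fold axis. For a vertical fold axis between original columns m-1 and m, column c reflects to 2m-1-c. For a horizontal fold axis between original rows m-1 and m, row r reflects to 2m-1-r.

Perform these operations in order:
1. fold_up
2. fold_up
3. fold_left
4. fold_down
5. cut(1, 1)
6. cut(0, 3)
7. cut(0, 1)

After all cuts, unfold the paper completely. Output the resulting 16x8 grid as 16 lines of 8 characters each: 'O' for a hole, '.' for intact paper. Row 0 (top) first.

Op 1 fold_up: fold axis h@8; visible region now rows[0,8) x cols[0,8) = 8x8
Op 2 fold_up: fold axis h@4; visible region now rows[0,4) x cols[0,8) = 4x8
Op 3 fold_left: fold axis v@4; visible region now rows[0,4) x cols[0,4) = 4x4
Op 4 fold_down: fold axis h@2; visible region now rows[2,4) x cols[0,4) = 2x4
Op 5 cut(1, 1): punch at orig (3,1); cuts so far [(3, 1)]; region rows[2,4) x cols[0,4) = 2x4
Op 6 cut(0, 3): punch at orig (2,3); cuts so far [(2, 3), (3, 1)]; region rows[2,4) x cols[0,4) = 2x4
Op 7 cut(0, 1): punch at orig (2,1); cuts so far [(2, 1), (2, 3), (3, 1)]; region rows[2,4) x cols[0,4) = 2x4
Unfold 1 (reflect across h@2): 6 holes -> [(0, 1), (1, 1), (1, 3), (2, 1), (2, 3), (3, 1)]
Unfold 2 (reflect across v@4): 12 holes -> [(0, 1), (0, 6), (1, 1), (1, 3), (1, 4), (1, 6), (2, 1), (2, 3), (2, 4), (2, 6), (3, 1), (3, 6)]
Unfold 3 (reflect across h@4): 24 holes -> [(0, 1), (0, 6), (1, 1), (1, 3), (1, 4), (1, 6), (2, 1), (2, 3), (2, 4), (2, 6), (3, 1), (3, 6), (4, 1), (4, 6), (5, 1), (5, 3), (5, 4), (5, 6), (6, 1), (6, 3), (6, 4), (6, 6), (7, 1), (7, 6)]
Unfold 4 (reflect across h@8): 48 holes -> [(0, 1), (0, 6), (1, 1), (1, 3), (1, 4), (1, 6), (2, 1), (2, 3), (2, 4), (2, 6), (3, 1), (3, 6), (4, 1), (4, 6), (5, 1), (5, 3), (5, 4), (5, 6), (6, 1), (6, 3), (6, 4), (6, 6), (7, 1), (7, 6), (8, 1), (8, 6), (9, 1), (9, 3), (9, 4), (9, 6), (10, 1), (10, 3), (10, 4), (10, 6), (11, 1), (11, 6), (12, 1), (12, 6), (13, 1), (13, 3), (13, 4), (13, 6), (14, 1), (14, 3), (14, 4), (14, 6), (15, 1), (15, 6)]

Answer: .O....O.
.O.OO.O.
.O.OO.O.
.O....O.
.O....O.
.O.OO.O.
.O.OO.O.
.O....O.
.O....O.
.O.OO.O.
.O.OO.O.
.O....O.
.O....O.
.O.OO.O.
.O.OO.O.
.O....O.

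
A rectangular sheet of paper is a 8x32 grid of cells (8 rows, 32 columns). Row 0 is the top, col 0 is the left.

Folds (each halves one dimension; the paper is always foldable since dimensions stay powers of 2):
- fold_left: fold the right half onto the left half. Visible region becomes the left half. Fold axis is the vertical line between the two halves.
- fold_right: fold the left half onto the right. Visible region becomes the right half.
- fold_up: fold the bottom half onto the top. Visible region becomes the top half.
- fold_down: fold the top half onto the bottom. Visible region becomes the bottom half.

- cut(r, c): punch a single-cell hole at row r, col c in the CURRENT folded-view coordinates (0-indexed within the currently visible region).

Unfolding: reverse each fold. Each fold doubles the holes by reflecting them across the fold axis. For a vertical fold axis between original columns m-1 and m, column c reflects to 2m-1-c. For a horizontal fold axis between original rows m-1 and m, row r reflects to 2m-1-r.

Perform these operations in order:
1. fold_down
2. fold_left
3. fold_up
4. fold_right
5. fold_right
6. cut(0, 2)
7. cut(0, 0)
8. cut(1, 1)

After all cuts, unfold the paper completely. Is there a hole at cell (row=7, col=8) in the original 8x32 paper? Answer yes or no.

Answer: no

Derivation:
Op 1 fold_down: fold axis h@4; visible region now rows[4,8) x cols[0,32) = 4x32
Op 2 fold_left: fold axis v@16; visible region now rows[4,8) x cols[0,16) = 4x16
Op 3 fold_up: fold axis h@6; visible region now rows[4,6) x cols[0,16) = 2x16
Op 4 fold_right: fold axis v@8; visible region now rows[4,6) x cols[8,16) = 2x8
Op 5 fold_right: fold axis v@12; visible region now rows[4,6) x cols[12,16) = 2x4
Op 6 cut(0, 2): punch at orig (4,14); cuts so far [(4, 14)]; region rows[4,6) x cols[12,16) = 2x4
Op 7 cut(0, 0): punch at orig (4,12); cuts so far [(4, 12), (4, 14)]; region rows[4,6) x cols[12,16) = 2x4
Op 8 cut(1, 1): punch at orig (5,13); cuts so far [(4, 12), (4, 14), (5, 13)]; region rows[4,6) x cols[12,16) = 2x4
Unfold 1 (reflect across v@12): 6 holes -> [(4, 9), (4, 11), (4, 12), (4, 14), (5, 10), (5, 13)]
Unfold 2 (reflect across v@8): 12 holes -> [(4, 1), (4, 3), (4, 4), (4, 6), (4, 9), (4, 11), (4, 12), (4, 14), (5, 2), (5, 5), (5, 10), (5, 13)]
Unfold 3 (reflect across h@6): 24 holes -> [(4, 1), (4, 3), (4, 4), (4, 6), (4, 9), (4, 11), (4, 12), (4, 14), (5, 2), (5, 5), (5, 10), (5, 13), (6, 2), (6, 5), (6, 10), (6, 13), (7, 1), (7, 3), (7, 4), (7, 6), (7, 9), (7, 11), (7, 12), (7, 14)]
Unfold 4 (reflect across v@16): 48 holes -> [(4, 1), (4, 3), (4, 4), (4, 6), (4, 9), (4, 11), (4, 12), (4, 14), (4, 17), (4, 19), (4, 20), (4, 22), (4, 25), (4, 27), (4, 28), (4, 30), (5, 2), (5, 5), (5, 10), (5, 13), (5, 18), (5, 21), (5, 26), (5, 29), (6, 2), (6, 5), (6, 10), (6, 13), (6, 18), (6, 21), (6, 26), (6, 29), (7, 1), (7, 3), (7, 4), (7, 6), (7, 9), (7, 11), (7, 12), (7, 14), (7, 17), (7, 19), (7, 20), (7, 22), (7, 25), (7, 27), (7, 28), (7, 30)]
Unfold 5 (reflect across h@4): 96 holes -> [(0, 1), (0, 3), (0, 4), (0, 6), (0, 9), (0, 11), (0, 12), (0, 14), (0, 17), (0, 19), (0, 20), (0, 22), (0, 25), (0, 27), (0, 28), (0, 30), (1, 2), (1, 5), (1, 10), (1, 13), (1, 18), (1, 21), (1, 26), (1, 29), (2, 2), (2, 5), (2, 10), (2, 13), (2, 18), (2, 21), (2, 26), (2, 29), (3, 1), (3, 3), (3, 4), (3, 6), (3, 9), (3, 11), (3, 12), (3, 14), (3, 17), (3, 19), (3, 20), (3, 22), (3, 25), (3, 27), (3, 28), (3, 30), (4, 1), (4, 3), (4, 4), (4, 6), (4, 9), (4, 11), (4, 12), (4, 14), (4, 17), (4, 19), (4, 20), (4, 22), (4, 25), (4, 27), (4, 28), (4, 30), (5, 2), (5, 5), (5, 10), (5, 13), (5, 18), (5, 21), (5, 26), (5, 29), (6, 2), (6, 5), (6, 10), (6, 13), (6, 18), (6, 21), (6, 26), (6, 29), (7, 1), (7, 3), (7, 4), (7, 6), (7, 9), (7, 11), (7, 12), (7, 14), (7, 17), (7, 19), (7, 20), (7, 22), (7, 25), (7, 27), (7, 28), (7, 30)]
Holes: [(0, 1), (0, 3), (0, 4), (0, 6), (0, 9), (0, 11), (0, 12), (0, 14), (0, 17), (0, 19), (0, 20), (0, 22), (0, 25), (0, 27), (0, 28), (0, 30), (1, 2), (1, 5), (1, 10), (1, 13), (1, 18), (1, 21), (1, 26), (1, 29), (2, 2), (2, 5), (2, 10), (2, 13), (2, 18), (2, 21), (2, 26), (2, 29), (3, 1), (3, 3), (3, 4), (3, 6), (3, 9), (3, 11), (3, 12), (3, 14), (3, 17), (3, 19), (3, 20), (3, 22), (3, 25), (3, 27), (3, 28), (3, 30), (4, 1), (4, 3), (4, 4), (4, 6), (4, 9), (4, 11), (4, 12), (4, 14), (4, 17), (4, 19), (4, 20), (4, 22), (4, 25), (4, 27), (4, 28), (4, 30), (5, 2), (5, 5), (5, 10), (5, 13), (5, 18), (5, 21), (5, 26), (5, 29), (6, 2), (6, 5), (6, 10), (6, 13), (6, 18), (6, 21), (6, 26), (6, 29), (7, 1), (7, 3), (7, 4), (7, 6), (7, 9), (7, 11), (7, 12), (7, 14), (7, 17), (7, 19), (7, 20), (7, 22), (7, 25), (7, 27), (7, 28), (7, 30)]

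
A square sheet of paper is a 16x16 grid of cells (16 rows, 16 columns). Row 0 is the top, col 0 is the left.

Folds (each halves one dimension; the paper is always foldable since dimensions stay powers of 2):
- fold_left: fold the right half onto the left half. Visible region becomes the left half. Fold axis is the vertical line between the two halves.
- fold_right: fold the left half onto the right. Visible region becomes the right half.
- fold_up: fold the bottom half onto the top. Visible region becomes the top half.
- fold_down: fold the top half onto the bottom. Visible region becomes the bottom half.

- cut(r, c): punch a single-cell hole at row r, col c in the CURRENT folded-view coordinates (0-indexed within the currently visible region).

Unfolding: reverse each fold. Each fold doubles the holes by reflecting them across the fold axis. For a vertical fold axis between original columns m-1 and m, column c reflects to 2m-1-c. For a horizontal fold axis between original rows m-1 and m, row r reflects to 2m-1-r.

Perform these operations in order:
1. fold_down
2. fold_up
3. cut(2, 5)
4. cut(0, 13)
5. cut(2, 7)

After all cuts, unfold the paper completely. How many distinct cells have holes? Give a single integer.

Op 1 fold_down: fold axis h@8; visible region now rows[8,16) x cols[0,16) = 8x16
Op 2 fold_up: fold axis h@12; visible region now rows[8,12) x cols[0,16) = 4x16
Op 3 cut(2, 5): punch at orig (10,5); cuts so far [(10, 5)]; region rows[8,12) x cols[0,16) = 4x16
Op 4 cut(0, 13): punch at orig (8,13); cuts so far [(8, 13), (10, 5)]; region rows[8,12) x cols[0,16) = 4x16
Op 5 cut(2, 7): punch at orig (10,7); cuts so far [(8, 13), (10, 5), (10, 7)]; region rows[8,12) x cols[0,16) = 4x16
Unfold 1 (reflect across h@12): 6 holes -> [(8, 13), (10, 5), (10, 7), (13, 5), (13, 7), (15, 13)]
Unfold 2 (reflect across h@8): 12 holes -> [(0, 13), (2, 5), (2, 7), (5, 5), (5, 7), (7, 13), (8, 13), (10, 5), (10, 7), (13, 5), (13, 7), (15, 13)]

Answer: 12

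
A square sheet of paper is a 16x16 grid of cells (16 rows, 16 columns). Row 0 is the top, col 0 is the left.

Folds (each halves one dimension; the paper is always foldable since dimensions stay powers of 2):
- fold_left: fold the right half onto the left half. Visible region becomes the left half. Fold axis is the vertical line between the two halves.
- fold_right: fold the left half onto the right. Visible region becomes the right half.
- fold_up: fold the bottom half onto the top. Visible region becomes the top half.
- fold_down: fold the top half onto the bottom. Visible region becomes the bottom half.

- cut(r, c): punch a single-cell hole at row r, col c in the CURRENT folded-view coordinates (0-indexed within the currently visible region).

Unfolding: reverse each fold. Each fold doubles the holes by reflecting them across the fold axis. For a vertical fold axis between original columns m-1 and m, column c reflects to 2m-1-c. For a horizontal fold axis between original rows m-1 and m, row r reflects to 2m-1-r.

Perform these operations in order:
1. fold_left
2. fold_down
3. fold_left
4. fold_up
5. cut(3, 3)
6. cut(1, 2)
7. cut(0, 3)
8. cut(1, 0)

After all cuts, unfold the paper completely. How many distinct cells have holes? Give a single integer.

Answer: 64

Derivation:
Op 1 fold_left: fold axis v@8; visible region now rows[0,16) x cols[0,8) = 16x8
Op 2 fold_down: fold axis h@8; visible region now rows[8,16) x cols[0,8) = 8x8
Op 3 fold_left: fold axis v@4; visible region now rows[8,16) x cols[0,4) = 8x4
Op 4 fold_up: fold axis h@12; visible region now rows[8,12) x cols[0,4) = 4x4
Op 5 cut(3, 3): punch at orig (11,3); cuts so far [(11, 3)]; region rows[8,12) x cols[0,4) = 4x4
Op 6 cut(1, 2): punch at orig (9,2); cuts so far [(9, 2), (11, 3)]; region rows[8,12) x cols[0,4) = 4x4
Op 7 cut(0, 3): punch at orig (8,3); cuts so far [(8, 3), (9, 2), (11, 3)]; region rows[8,12) x cols[0,4) = 4x4
Op 8 cut(1, 0): punch at orig (9,0); cuts so far [(8, 3), (9, 0), (9, 2), (11, 3)]; region rows[8,12) x cols[0,4) = 4x4
Unfold 1 (reflect across h@12): 8 holes -> [(8, 3), (9, 0), (9, 2), (11, 3), (12, 3), (14, 0), (14, 2), (15, 3)]
Unfold 2 (reflect across v@4): 16 holes -> [(8, 3), (8, 4), (9, 0), (9, 2), (9, 5), (9, 7), (11, 3), (11, 4), (12, 3), (12, 4), (14, 0), (14, 2), (14, 5), (14, 7), (15, 3), (15, 4)]
Unfold 3 (reflect across h@8): 32 holes -> [(0, 3), (0, 4), (1, 0), (1, 2), (1, 5), (1, 7), (3, 3), (3, 4), (4, 3), (4, 4), (6, 0), (6, 2), (6, 5), (6, 7), (7, 3), (7, 4), (8, 3), (8, 4), (9, 0), (9, 2), (9, 5), (9, 7), (11, 3), (11, 4), (12, 3), (12, 4), (14, 0), (14, 2), (14, 5), (14, 7), (15, 3), (15, 4)]
Unfold 4 (reflect across v@8): 64 holes -> [(0, 3), (0, 4), (0, 11), (0, 12), (1, 0), (1, 2), (1, 5), (1, 7), (1, 8), (1, 10), (1, 13), (1, 15), (3, 3), (3, 4), (3, 11), (3, 12), (4, 3), (4, 4), (4, 11), (4, 12), (6, 0), (6, 2), (6, 5), (6, 7), (6, 8), (6, 10), (6, 13), (6, 15), (7, 3), (7, 4), (7, 11), (7, 12), (8, 3), (8, 4), (8, 11), (8, 12), (9, 0), (9, 2), (9, 5), (9, 7), (9, 8), (9, 10), (9, 13), (9, 15), (11, 3), (11, 4), (11, 11), (11, 12), (12, 3), (12, 4), (12, 11), (12, 12), (14, 0), (14, 2), (14, 5), (14, 7), (14, 8), (14, 10), (14, 13), (14, 15), (15, 3), (15, 4), (15, 11), (15, 12)]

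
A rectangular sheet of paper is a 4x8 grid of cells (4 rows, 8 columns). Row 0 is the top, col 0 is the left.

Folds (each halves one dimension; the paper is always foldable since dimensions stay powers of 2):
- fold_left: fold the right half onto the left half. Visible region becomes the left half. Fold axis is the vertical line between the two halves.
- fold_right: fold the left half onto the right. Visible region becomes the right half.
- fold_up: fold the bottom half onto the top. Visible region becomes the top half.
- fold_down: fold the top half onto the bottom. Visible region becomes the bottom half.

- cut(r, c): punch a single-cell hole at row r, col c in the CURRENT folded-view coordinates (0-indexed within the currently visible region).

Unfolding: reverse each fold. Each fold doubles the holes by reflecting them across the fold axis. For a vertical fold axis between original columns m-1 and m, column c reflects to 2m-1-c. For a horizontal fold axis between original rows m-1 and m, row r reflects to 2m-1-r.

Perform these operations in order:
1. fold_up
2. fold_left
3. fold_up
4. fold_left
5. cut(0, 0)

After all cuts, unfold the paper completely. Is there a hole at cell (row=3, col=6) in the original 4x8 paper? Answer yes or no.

Answer: no

Derivation:
Op 1 fold_up: fold axis h@2; visible region now rows[0,2) x cols[0,8) = 2x8
Op 2 fold_left: fold axis v@4; visible region now rows[0,2) x cols[0,4) = 2x4
Op 3 fold_up: fold axis h@1; visible region now rows[0,1) x cols[0,4) = 1x4
Op 4 fold_left: fold axis v@2; visible region now rows[0,1) x cols[0,2) = 1x2
Op 5 cut(0, 0): punch at orig (0,0); cuts so far [(0, 0)]; region rows[0,1) x cols[0,2) = 1x2
Unfold 1 (reflect across v@2): 2 holes -> [(0, 0), (0, 3)]
Unfold 2 (reflect across h@1): 4 holes -> [(0, 0), (0, 3), (1, 0), (1, 3)]
Unfold 3 (reflect across v@4): 8 holes -> [(0, 0), (0, 3), (0, 4), (0, 7), (1, 0), (1, 3), (1, 4), (1, 7)]
Unfold 4 (reflect across h@2): 16 holes -> [(0, 0), (0, 3), (0, 4), (0, 7), (1, 0), (1, 3), (1, 4), (1, 7), (2, 0), (2, 3), (2, 4), (2, 7), (3, 0), (3, 3), (3, 4), (3, 7)]
Holes: [(0, 0), (0, 3), (0, 4), (0, 7), (1, 0), (1, 3), (1, 4), (1, 7), (2, 0), (2, 3), (2, 4), (2, 7), (3, 0), (3, 3), (3, 4), (3, 7)]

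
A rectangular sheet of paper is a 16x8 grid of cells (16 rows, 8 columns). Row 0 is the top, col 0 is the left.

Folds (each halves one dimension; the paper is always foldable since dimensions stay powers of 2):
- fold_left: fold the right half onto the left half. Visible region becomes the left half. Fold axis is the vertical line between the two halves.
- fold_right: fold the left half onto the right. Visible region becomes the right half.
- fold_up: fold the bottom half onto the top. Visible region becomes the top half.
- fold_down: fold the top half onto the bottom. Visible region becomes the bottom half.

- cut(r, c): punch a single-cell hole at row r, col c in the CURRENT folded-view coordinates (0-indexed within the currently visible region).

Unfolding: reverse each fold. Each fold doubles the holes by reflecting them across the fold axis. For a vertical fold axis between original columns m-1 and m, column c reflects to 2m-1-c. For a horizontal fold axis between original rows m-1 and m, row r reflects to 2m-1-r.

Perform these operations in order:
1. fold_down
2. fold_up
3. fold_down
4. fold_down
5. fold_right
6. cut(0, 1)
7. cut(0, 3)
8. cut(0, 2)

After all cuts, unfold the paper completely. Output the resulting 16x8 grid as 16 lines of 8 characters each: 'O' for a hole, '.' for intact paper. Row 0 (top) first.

Op 1 fold_down: fold axis h@8; visible region now rows[8,16) x cols[0,8) = 8x8
Op 2 fold_up: fold axis h@12; visible region now rows[8,12) x cols[0,8) = 4x8
Op 3 fold_down: fold axis h@10; visible region now rows[10,12) x cols[0,8) = 2x8
Op 4 fold_down: fold axis h@11; visible region now rows[11,12) x cols[0,8) = 1x8
Op 5 fold_right: fold axis v@4; visible region now rows[11,12) x cols[4,8) = 1x4
Op 6 cut(0, 1): punch at orig (11,5); cuts so far [(11, 5)]; region rows[11,12) x cols[4,8) = 1x4
Op 7 cut(0, 3): punch at orig (11,7); cuts so far [(11, 5), (11, 7)]; region rows[11,12) x cols[4,8) = 1x4
Op 8 cut(0, 2): punch at orig (11,6); cuts so far [(11, 5), (11, 6), (11, 7)]; region rows[11,12) x cols[4,8) = 1x4
Unfold 1 (reflect across v@4): 6 holes -> [(11, 0), (11, 1), (11, 2), (11, 5), (11, 6), (11, 7)]
Unfold 2 (reflect across h@11): 12 holes -> [(10, 0), (10, 1), (10, 2), (10, 5), (10, 6), (10, 7), (11, 0), (11, 1), (11, 2), (11, 5), (11, 6), (11, 7)]
Unfold 3 (reflect across h@10): 24 holes -> [(8, 0), (8, 1), (8, 2), (8, 5), (8, 6), (8, 7), (9, 0), (9, 1), (9, 2), (9, 5), (9, 6), (9, 7), (10, 0), (10, 1), (10, 2), (10, 5), (10, 6), (10, 7), (11, 0), (11, 1), (11, 2), (11, 5), (11, 6), (11, 7)]
Unfold 4 (reflect across h@12): 48 holes -> [(8, 0), (8, 1), (8, 2), (8, 5), (8, 6), (8, 7), (9, 0), (9, 1), (9, 2), (9, 5), (9, 6), (9, 7), (10, 0), (10, 1), (10, 2), (10, 5), (10, 6), (10, 7), (11, 0), (11, 1), (11, 2), (11, 5), (11, 6), (11, 7), (12, 0), (12, 1), (12, 2), (12, 5), (12, 6), (12, 7), (13, 0), (13, 1), (13, 2), (13, 5), (13, 6), (13, 7), (14, 0), (14, 1), (14, 2), (14, 5), (14, 6), (14, 7), (15, 0), (15, 1), (15, 2), (15, 5), (15, 6), (15, 7)]
Unfold 5 (reflect across h@8): 96 holes -> [(0, 0), (0, 1), (0, 2), (0, 5), (0, 6), (0, 7), (1, 0), (1, 1), (1, 2), (1, 5), (1, 6), (1, 7), (2, 0), (2, 1), (2, 2), (2, 5), (2, 6), (2, 7), (3, 0), (3, 1), (3, 2), (3, 5), (3, 6), (3, 7), (4, 0), (4, 1), (4, 2), (4, 5), (4, 6), (4, 7), (5, 0), (5, 1), (5, 2), (5, 5), (5, 6), (5, 7), (6, 0), (6, 1), (6, 2), (6, 5), (6, 6), (6, 7), (7, 0), (7, 1), (7, 2), (7, 5), (7, 6), (7, 7), (8, 0), (8, 1), (8, 2), (8, 5), (8, 6), (8, 7), (9, 0), (9, 1), (9, 2), (9, 5), (9, 6), (9, 7), (10, 0), (10, 1), (10, 2), (10, 5), (10, 6), (10, 7), (11, 0), (11, 1), (11, 2), (11, 5), (11, 6), (11, 7), (12, 0), (12, 1), (12, 2), (12, 5), (12, 6), (12, 7), (13, 0), (13, 1), (13, 2), (13, 5), (13, 6), (13, 7), (14, 0), (14, 1), (14, 2), (14, 5), (14, 6), (14, 7), (15, 0), (15, 1), (15, 2), (15, 5), (15, 6), (15, 7)]

Answer: OOO..OOO
OOO..OOO
OOO..OOO
OOO..OOO
OOO..OOO
OOO..OOO
OOO..OOO
OOO..OOO
OOO..OOO
OOO..OOO
OOO..OOO
OOO..OOO
OOO..OOO
OOO..OOO
OOO..OOO
OOO..OOO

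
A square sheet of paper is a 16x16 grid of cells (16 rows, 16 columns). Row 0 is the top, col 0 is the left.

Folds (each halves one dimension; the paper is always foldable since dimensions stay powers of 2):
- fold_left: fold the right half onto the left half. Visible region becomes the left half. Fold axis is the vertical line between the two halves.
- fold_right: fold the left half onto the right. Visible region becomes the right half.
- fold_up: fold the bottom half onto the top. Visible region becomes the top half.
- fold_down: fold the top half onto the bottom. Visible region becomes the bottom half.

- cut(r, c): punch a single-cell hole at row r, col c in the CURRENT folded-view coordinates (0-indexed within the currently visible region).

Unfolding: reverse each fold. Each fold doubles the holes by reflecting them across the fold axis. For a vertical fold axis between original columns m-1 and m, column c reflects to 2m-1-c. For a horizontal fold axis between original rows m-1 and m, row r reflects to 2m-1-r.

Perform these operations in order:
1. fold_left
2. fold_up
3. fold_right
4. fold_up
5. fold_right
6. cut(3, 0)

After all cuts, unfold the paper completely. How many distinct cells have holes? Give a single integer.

Answer: 32

Derivation:
Op 1 fold_left: fold axis v@8; visible region now rows[0,16) x cols[0,8) = 16x8
Op 2 fold_up: fold axis h@8; visible region now rows[0,8) x cols[0,8) = 8x8
Op 3 fold_right: fold axis v@4; visible region now rows[0,8) x cols[4,8) = 8x4
Op 4 fold_up: fold axis h@4; visible region now rows[0,4) x cols[4,8) = 4x4
Op 5 fold_right: fold axis v@6; visible region now rows[0,4) x cols[6,8) = 4x2
Op 6 cut(3, 0): punch at orig (3,6); cuts so far [(3, 6)]; region rows[0,4) x cols[6,8) = 4x2
Unfold 1 (reflect across v@6): 2 holes -> [(3, 5), (3, 6)]
Unfold 2 (reflect across h@4): 4 holes -> [(3, 5), (3, 6), (4, 5), (4, 6)]
Unfold 3 (reflect across v@4): 8 holes -> [(3, 1), (3, 2), (3, 5), (3, 6), (4, 1), (4, 2), (4, 5), (4, 6)]
Unfold 4 (reflect across h@8): 16 holes -> [(3, 1), (3, 2), (3, 5), (3, 6), (4, 1), (4, 2), (4, 5), (4, 6), (11, 1), (11, 2), (11, 5), (11, 6), (12, 1), (12, 2), (12, 5), (12, 6)]
Unfold 5 (reflect across v@8): 32 holes -> [(3, 1), (3, 2), (3, 5), (3, 6), (3, 9), (3, 10), (3, 13), (3, 14), (4, 1), (4, 2), (4, 5), (4, 6), (4, 9), (4, 10), (4, 13), (4, 14), (11, 1), (11, 2), (11, 5), (11, 6), (11, 9), (11, 10), (11, 13), (11, 14), (12, 1), (12, 2), (12, 5), (12, 6), (12, 9), (12, 10), (12, 13), (12, 14)]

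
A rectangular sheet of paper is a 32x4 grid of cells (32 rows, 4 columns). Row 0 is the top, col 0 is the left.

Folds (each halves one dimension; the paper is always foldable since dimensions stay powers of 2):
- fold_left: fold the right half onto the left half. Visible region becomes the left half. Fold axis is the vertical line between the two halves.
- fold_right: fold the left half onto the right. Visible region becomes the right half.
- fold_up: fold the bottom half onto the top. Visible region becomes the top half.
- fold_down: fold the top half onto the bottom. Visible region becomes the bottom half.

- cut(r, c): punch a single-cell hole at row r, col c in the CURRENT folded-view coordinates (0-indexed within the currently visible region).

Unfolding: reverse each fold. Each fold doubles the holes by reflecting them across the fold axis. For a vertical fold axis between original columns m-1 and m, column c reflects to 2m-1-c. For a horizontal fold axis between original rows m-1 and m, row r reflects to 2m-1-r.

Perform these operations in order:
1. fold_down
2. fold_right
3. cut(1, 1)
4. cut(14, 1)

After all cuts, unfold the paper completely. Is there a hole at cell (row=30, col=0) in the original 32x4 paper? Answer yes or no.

Answer: yes

Derivation:
Op 1 fold_down: fold axis h@16; visible region now rows[16,32) x cols[0,4) = 16x4
Op 2 fold_right: fold axis v@2; visible region now rows[16,32) x cols[2,4) = 16x2
Op 3 cut(1, 1): punch at orig (17,3); cuts so far [(17, 3)]; region rows[16,32) x cols[2,4) = 16x2
Op 4 cut(14, 1): punch at orig (30,3); cuts so far [(17, 3), (30, 3)]; region rows[16,32) x cols[2,4) = 16x2
Unfold 1 (reflect across v@2): 4 holes -> [(17, 0), (17, 3), (30, 0), (30, 3)]
Unfold 2 (reflect across h@16): 8 holes -> [(1, 0), (1, 3), (14, 0), (14, 3), (17, 0), (17, 3), (30, 0), (30, 3)]
Holes: [(1, 0), (1, 3), (14, 0), (14, 3), (17, 0), (17, 3), (30, 0), (30, 3)]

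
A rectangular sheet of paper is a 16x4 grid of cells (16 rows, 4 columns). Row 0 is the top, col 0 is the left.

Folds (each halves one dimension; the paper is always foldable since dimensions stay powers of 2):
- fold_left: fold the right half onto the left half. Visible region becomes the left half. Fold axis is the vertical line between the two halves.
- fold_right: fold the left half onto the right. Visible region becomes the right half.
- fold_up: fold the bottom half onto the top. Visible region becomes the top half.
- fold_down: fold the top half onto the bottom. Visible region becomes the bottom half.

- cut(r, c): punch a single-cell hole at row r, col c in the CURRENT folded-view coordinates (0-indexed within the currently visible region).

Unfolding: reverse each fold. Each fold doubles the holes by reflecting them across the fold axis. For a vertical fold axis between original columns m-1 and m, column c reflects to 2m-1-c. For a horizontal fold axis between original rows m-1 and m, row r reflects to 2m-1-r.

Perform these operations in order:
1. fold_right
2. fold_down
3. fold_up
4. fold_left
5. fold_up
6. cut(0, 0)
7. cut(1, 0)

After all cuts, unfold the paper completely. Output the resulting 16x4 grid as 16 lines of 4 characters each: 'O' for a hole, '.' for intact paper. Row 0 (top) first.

Answer: OOOO
OOOO
OOOO
OOOO
OOOO
OOOO
OOOO
OOOO
OOOO
OOOO
OOOO
OOOO
OOOO
OOOO
OOOO
OOOO

Derivation:
Op 1 fold_right: fold axis v@2; visible region now rows[0,16) x cols[2,4) = 16x2
Op 2 fold_down: fold axis h@8; visible region now rows[8,16) x cols[2,4) = 8x2
Op 3 fold_up: fold axis h@12; visible region now rows[8,12) x cols[2,4) = 4x2
Op 4 fold_left: fold axis v@3; visible region now rows[8,12) x cols[2,3) = 4x1
Op 5 fold_up: fold axis h@10; visible region now rows[8,10) x cols[2,3) = 2x1
Op 6 cut(0, 0): punch at orig (8,2); cuts so far [(8, 2)]; region rows[8,10) x cols[2,3) = 2x1
Op 7 cut(1, 0): punch at orig (9,2); cuts so far [(8, 2), (9, 2)]; region rows[8,10) x cols[2,3) = 2x1
Unfold 1 (reflect across h@10): 4 holes -> [(8, 2), (9, 2), (10, 2), (11, 2)]
Unfold 2 (reflect across v@3): 8 holes -> [(8, 2), (8, 3), (9, 2), (9, 3), (10, 2), (10, 3), (11, 2), (11, 3)]
Unfold 3 (reflect across h@12): 16 holes -> [(8, 2), (8, 3), (9, 2), (9, 3), (10, 2), (10, 3), (11, 2), (11, 3), (12, 2), (12, 3), (13, 2), (13, 3), (14, 2), (14, 3), (15, 2), (15, 3)]
Unfold 4 (reflect across h@8): 32 holes -> [(0, 2), (0, 3), (1, 2), (1, 3), (2, 2), (2, 3), (3, 2), (3, 3), (4, 2), (4, 3), (5, 2), (5, 3), (6, 2), (6, 3), (7, 2), (7, 3), (8, 2), (8, 3), (9, 2), (9, 3), (10, 2), (10, 3), (11, 2), (11, 3), (12, 2), (12, 3), (13, 2), (13, 3), (14, 2), (14, 3), (15, 2), (15, 3)]
Unfold 5 (reflect across v@2): 64 holes -> [(0, 0), (0, 1), (0, 2), (0, 3), (1, 0), (1, 1), (1, 2), (1, 3), (2, 0), (2, 1), (2, 2), (2, 3), (3, 0), (3, 1), (3, 2), (3, 3), (4, 0), (4, 1), (4, 2), (4, 3), (5, 0), (5, 1), (5, 2), (5, 3), (6, 0), (6, 1), (6, 2), (6, 3), (7, 0), (7, 1), (7, 2), (7, 3), (8, 0), (8, 1), (8, 2), (8, 3), (9, 0), (9, 1), (9, 2), (9, 3), (10, 0), (10, 1), (10, 2), (10, 3), (11, 0), (11, 1), (11, 2), (11, 3), (12, 0), (12, 1), (12, 2), (12, 3), (13, 0), (13, 1), (13, 2), (13, 3), (14, 0), (14, 1), (14, 2), (14, 3), (15, 0), (15, 1), (15, 2), (15, 3)]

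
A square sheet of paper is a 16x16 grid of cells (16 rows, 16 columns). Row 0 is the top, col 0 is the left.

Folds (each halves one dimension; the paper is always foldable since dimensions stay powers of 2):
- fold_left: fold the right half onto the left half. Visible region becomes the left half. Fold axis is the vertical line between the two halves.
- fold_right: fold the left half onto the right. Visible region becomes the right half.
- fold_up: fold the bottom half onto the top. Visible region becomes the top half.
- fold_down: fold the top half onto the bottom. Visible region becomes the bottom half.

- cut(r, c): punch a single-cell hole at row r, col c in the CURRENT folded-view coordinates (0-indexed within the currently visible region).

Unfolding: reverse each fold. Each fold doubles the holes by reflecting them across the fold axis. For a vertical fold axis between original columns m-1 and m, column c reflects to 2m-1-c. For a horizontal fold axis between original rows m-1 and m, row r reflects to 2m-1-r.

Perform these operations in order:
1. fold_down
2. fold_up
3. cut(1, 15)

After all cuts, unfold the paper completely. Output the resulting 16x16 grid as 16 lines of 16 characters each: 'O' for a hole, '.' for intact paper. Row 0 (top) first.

Answer: ................
...............O
................
................
................
................
...............O
................
................
...............O
................
................
................
................
...............O
................

Derivation:
Op 1 fold_down: fold axis h@8; visible region now rows[8,16) x cols[0,16) = 8x16
Op 2 fold_up: fold axis h@12; visible region now rows[8,12) x cols[0,16) = 4x16
Op 3 cut(1, 15): punch at orig (9,15); cuts so far [(9, 15)]; region rows[8,12) x cols[0,16) = 4x16
Unfold 1 (reflect across h@12): 2 holes -> [(9, 15), (14, 15)]
Unfold 2 (reflect across h@8): 4 holes -> [(1, 15), (6, 15), (9, 15), (14, 15)]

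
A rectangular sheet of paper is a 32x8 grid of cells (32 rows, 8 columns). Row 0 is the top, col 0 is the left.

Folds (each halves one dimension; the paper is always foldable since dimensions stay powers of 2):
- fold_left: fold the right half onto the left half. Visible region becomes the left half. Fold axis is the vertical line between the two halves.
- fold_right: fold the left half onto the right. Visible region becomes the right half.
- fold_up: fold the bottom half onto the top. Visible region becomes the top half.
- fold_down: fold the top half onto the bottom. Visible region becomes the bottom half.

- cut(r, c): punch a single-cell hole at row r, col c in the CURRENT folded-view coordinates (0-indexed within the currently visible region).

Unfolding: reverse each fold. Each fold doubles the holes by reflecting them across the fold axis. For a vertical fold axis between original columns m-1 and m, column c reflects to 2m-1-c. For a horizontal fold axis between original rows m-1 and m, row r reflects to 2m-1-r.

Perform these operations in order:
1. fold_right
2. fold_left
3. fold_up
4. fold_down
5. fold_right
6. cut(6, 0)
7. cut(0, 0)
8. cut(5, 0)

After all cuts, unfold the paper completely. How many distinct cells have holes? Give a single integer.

Answer: 96

Derivation:
Op 1 fold_right: fold axis v@4; visible region now rows[0,32) x cols[4,8) = 32x4
Op 2 fold_left: fold axis v@6; visible region now rows[0,32) x cols[4,6) = 32x2
Op 3 fold_up: fold axis h@16; visible region now rows[0,16) x cols[4,6) = 16x2
Op 4 fold_down: fold axis h@8; visible region now rows[8,16) x cols[4,6) = 8x2
Op 5 fold_right: fold axis v@5; visible region now rows[8,16) x cols[5,6) = 8x1
Op 6 cut(6, 0): punch at orig (14,5); cuts so far [(14, 5)]; region rows[8,16) x cols[5,6) = 8x1
Op 7 cut(0, 0): punch at orig (8,5); cuts so far [(8, 5), (14, 5)]; region rows[8,16) x cols[5,6) = 8x1
Op 8 cut(5, 0): punch at orig (13,5); cuts so far [(8, 5), (13, 5), (14, 5)]; region rows[8,16) x cols[5,6) = 8x1
Unfold 1 (reflect across v@5): 6 holes -> [(8, 4), (8, 5), (13, 4), (13, 5), (14, 4), (14, 5)]
Unfold 2 (reflect across h@8): 12 holes -> [(1, 4), (1, 5), (2, 4), (2, 5), (7, 4), (7, 5), (8, 4), (8, 5), (13, 4), (13, 5), (14, 4), (14, 5)]
Unfold 3 (reflect across h@16): 24 holes -> [(1, 4), (1, 5), (2, 4), (2, 5), (7, 4), (7, 5), (8, 4), (8, 5), (13, 4), (13, 5), (14, 4), (14, 5), (17, 4), (17, 5), (18, 4), (18, 5), (23, 4), (23, 5), (24, 4), (24, 5), (29, 4), (29, 5), (30, 4), (30, 5)]
Unfold 4 (reflect across v@6): 48 holes -> [(1, 4), (1, 5), (1, 6), (1, 7), (2, 4), (2, 5), (2, 6), (2, 7), (7, 4), (7, 5), (7, 6), (7, 7), (8, 4), (8, 5), (8, 6), (8, 7), (13, 4), (13, 5), (13, 6), (13, 7), (14, 4), (14, 5), (14, 6), (14, 7), (17, 4), (17, 5), (17, 6), (17, 7), (18, 4), (18, 5), (18, 6), (18, 7), (23, 4), (23, 5), (23, 6), (23, 7), (24, 4), (24, 5), (24, 6), (24, 7), (29, 4), (29, 5), (29, 6), (29, 7), (30, 4), (30, 5), (30, 6), (30, 7)]
Unfold 5 (reflect across v@4): 96 holes -> [(1, 0), (1, 1), (1, 2), (1, 3), (1, 4), (1, 5), (1, 6), (1, 7), (2, 0), (2, 1), (2, 2), (2, 3), (2, 4), (2, 5), (2, 6), (2, 7), (7, 0), (7, 1), (7, 2), (7, 3), (7, 4), (7, 5), (7, 6), (7, 7), (8, 0), (8, 1), (8, 2), (8, 3), (8, 4), (8, 5), (8, 6), (8, 7), (13, 0), (13, 1), (13, 2), (13, 3), (13, 4), (13, 5), (13, 6), (13, 7), (14, 0), (14, 1), (14, 2), (14, 3), (14, 4), (14, 5), (14, 6), (14, 7), (17, 0), (17, 1), (17, 2), (17, 3), (17, 4), (17, 5), (17, 6), (17, 7), (18, 0), (18, 1), (18, 2), (18, 3), (18, 4), (18, 5), (18, 6), (18, 7), (23, 0), (23, 1), (23, 2), (23, 3), (23, 4), (23, 5), (23, 6), (23, 7), (24, 0), (24, 1), (24, 2), (24, 3), (24, 4), (24, 5), (24, 6), (24, 7), (29, 0), (29, 1), (29, 2), (29, 3), (29, 4), (29, 5), (29, 6), (29, 7), (30, 0), (30, 1), (30, 2), (30, 3), (30, 4), (30, 5), (30, 6), (30, 7)]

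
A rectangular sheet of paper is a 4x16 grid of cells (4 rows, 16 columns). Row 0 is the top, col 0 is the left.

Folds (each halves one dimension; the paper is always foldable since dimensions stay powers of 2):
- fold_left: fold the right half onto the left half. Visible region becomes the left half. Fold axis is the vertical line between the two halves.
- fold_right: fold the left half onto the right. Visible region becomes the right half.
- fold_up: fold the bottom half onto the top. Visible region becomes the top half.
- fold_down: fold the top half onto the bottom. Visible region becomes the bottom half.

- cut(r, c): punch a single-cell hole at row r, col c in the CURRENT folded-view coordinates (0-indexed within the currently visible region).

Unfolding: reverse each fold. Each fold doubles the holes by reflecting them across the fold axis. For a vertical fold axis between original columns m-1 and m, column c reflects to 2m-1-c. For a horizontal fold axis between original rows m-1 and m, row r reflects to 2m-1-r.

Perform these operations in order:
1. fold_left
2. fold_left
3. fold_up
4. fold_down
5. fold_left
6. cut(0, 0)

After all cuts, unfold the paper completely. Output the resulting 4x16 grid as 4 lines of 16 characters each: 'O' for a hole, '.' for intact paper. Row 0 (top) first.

Answer: O..OO..OO..OO..O
O..OO..OO..OO..O
O..OO..OO..OO..O
O..OO..OO..OO..O

Derivation:
Op 1 fold_left: fold axis v@8; visible region now rows[0,4) x cols[0,8) = 4x8
Op 2 fold_left: fold axis v@4; visible region now rows[0,4) x cols[0,4) = 4x4
Op 3 fold_up: fold axis h@2; visible region now rows[0,2) x cols[0,4) = 2x4
Op 4 fold_down: fold axis h@1; visible region now rows[1,2) x cols[0,4) = 1x4
Op 5 fold_left: fold axis v@2; visible region now rows[1,2) x cols[0,2) = 1x2
Op 6 cut(0, 0): punch at orig (1,0); cuts so far [(1, 0)]; region rows[1,2) x cols[0,2) = 1x2
Unfold 1 (reflect across v@2): 2 holes -> [(1, 0), (1, 3)]
Unfold 2 (reflect across h@1): 4 holes -> [(0, 0), (0, 3), (1, 0), (1, 3)]
Unfold 3 (reflect across h@2): 8 holes -> [(0, 0), (0, 3), (1, 0), (1, 3), (2, 0), (2, 3), (3, 0), (3, 3)]
Unfold 4 (reflect across v@4): 16 holes -> [(0, 0), (0, 3), (0, 4), (0, 7), (1, 0), (1, 3), (1, 4), (1, 7), (2, 0), (2, 3), (2, 4), (2, 7), (3, 0), (3, 3), (3, 4), (3, 7)]
Unfold 5 (reflect across v@8): 32 holes -> [(0, 0), (0, 3), (0, 4), (0, 7), (0, 8), (0, 11), (0, 12), (0, 15), (1, 0), (1, 3), (1, 4), (1, 7), (1, 8), (1, 11), (1, 12), (1, 15), (2, 0), (2, 3), (2, 4), (2, 7), (2, 8), (2, 11), (2, 12), (2, 15), (3, 0), (3, 3), (3, 4), (3, 7), (3, 8), (3, 11), (3, 12), (3, 15)]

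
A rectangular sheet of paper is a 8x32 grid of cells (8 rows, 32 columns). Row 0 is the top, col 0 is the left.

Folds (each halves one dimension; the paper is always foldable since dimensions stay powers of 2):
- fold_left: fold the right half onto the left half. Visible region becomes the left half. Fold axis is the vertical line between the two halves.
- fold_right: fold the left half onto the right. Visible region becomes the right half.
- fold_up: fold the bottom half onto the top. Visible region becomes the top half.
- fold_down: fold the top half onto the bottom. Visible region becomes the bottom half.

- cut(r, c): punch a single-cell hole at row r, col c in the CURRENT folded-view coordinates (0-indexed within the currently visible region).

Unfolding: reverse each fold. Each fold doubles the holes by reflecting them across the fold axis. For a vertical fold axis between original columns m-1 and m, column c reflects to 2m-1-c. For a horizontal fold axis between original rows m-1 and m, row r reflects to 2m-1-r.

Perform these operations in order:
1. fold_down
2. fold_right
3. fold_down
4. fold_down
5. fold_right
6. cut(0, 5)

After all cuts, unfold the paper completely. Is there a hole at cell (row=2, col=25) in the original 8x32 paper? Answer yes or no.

Op 1 fold_down: fold axis h@4; visible region now rows[4,8) x cols[0,32) = 4x32
Op 2 fold_right: fold axis v@16; visible region now rows[4,8) x cols[16,32) = 4x16
Op 3 fold_down: fold axis h@6; visible region now rows[6,8) x cols[16,32) = 2x16
Op 4 fold_down: fold axis h@7; visible region now rows[7,8) x cols[16,32) = 1x16
Op 5 fold_right: fold axis v@24; visible region now rows[7,8) x cols[24,32) = 1x8
Op 6 cut(0, 5): punch at orig (7,29); cuts so far [(7, 29)]; region rows[7,8) x cols[24,32) = 1x8
Unfold 1 (reflect across v@24): 2 holes -> [(7, 18), (7, 29)]
Unfold 2 (reflect across h@7): 4 holes -> [(6, 18), (6, 29), (7, 18), (7, 29)]
Unfold 3 (reflect across h@6): 8 holes -> [(4, 18), (4, 29), (5, 18), (5, 29), (6, 18), (6, 29), (7, 18), (7, 29)]
Unfold 4 (reflect across v@16): 16 holes -> [(4, 2), (4, 13), (4, 18), (4, 29), (5, 2), (5, 13), (5, 18), (5, 29), (6, 2), (6, 13), (6, 18), (6, 29), (7, 2), (7, 13), (7, 18), (7, 29)]
Unfold 5 (reflect across h@4): 32 holes -> [(0, 2), (0, 13), (0, 18), (0, 29), (1, 2), (1, 13), (1, 18), (1, 29), (2, 2), (2, 13), (2, 18), (2, 29), (3, 2), (3, 13), (3, 18), (3, 29), (4, 2), (4, 13), (4, 18), (4, 29), (5, 2), (5, 13), (5, 18), (5, 29), (6, 2), (6, 13), (6, 18), (6, 29), (7, 2), (7, 13), (7, 18), (7, 29)]
Holes: [(0, 2), (0, 13), (0, 18), (0, 29), (1, 2), (1, 13), (1, 18), (1, 29), (2, 2), (2, 13), (2, 18), (2, 29), (3, 2), (3, 13), (3, 18), (3, 29), (4, 2), (4, 13), (4, 18), (4, 29), (5, 2), (5, 13), (5, 18), (5, 29), (6, 2), (6, 13), (6, 18), (6, 29), (7, 2), (7, 13), (7, 18), (7, 29)]

Answer: no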